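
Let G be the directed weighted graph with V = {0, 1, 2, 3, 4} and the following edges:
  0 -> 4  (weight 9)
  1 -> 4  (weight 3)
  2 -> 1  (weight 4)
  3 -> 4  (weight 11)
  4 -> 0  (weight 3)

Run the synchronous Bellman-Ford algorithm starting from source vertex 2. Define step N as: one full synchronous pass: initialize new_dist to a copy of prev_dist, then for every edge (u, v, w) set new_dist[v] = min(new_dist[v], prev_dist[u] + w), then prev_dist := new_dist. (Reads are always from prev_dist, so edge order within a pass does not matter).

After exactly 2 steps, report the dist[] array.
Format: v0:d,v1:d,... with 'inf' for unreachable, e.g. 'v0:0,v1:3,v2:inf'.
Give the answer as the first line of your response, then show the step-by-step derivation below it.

v0:inf,v1:4,v2:0,v3:inf,v4:7

step 1: dist = v0:inf,v1:4,v2:0,v3:inf,v4:inf
step 2: dist = v0:inf,v1:4,v2:0,v3:inf,v4:7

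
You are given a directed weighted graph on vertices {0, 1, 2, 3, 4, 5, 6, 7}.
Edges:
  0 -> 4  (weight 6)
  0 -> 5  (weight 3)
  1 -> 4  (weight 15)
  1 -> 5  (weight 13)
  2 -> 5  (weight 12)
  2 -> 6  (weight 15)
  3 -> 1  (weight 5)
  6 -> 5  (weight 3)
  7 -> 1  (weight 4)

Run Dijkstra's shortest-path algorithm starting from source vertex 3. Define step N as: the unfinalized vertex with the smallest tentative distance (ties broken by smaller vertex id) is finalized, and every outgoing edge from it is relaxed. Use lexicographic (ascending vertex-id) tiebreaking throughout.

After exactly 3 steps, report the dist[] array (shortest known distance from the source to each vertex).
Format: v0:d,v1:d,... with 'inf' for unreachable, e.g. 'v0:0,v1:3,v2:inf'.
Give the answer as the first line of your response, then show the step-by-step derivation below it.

v0:inf,v1:5,v2:inf,v3:0,v4:20,v5:18,v6:inf,v7:inf

step 1: dist = v0:inf,v1:5,v2:inf,v3:0,v4:inf,v5:inf,v6:inf,v7:inf
step 2: dist = v0:inf,v1:5,v2:inf,v3:0,v4:20,v5:18,v6:inf,v7:inf
step 3: dist = v0:inf,v1:5,v2:inf,v3:0,v4:20,v5:18,v6:inf,v7:inf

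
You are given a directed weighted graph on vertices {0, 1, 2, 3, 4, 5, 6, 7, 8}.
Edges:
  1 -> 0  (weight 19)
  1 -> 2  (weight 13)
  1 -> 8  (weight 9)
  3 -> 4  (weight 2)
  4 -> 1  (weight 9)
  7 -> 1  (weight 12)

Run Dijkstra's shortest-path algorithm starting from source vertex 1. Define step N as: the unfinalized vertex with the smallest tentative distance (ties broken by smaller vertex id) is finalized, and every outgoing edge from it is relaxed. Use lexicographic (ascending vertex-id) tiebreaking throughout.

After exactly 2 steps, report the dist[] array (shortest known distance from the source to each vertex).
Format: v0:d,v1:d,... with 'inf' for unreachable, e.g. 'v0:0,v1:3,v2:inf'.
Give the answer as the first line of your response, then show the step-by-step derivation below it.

v0:19,v1:0,v2:13,v3:inf,v4:inf,v5:inf,v6:inf,v7:inf,v8:9

step 1: dist = v0:19,v1:0,v2:13,v3:inf,v4:inf,v5:inf,v6:inf,v7:inf,v8:9
step 2: dist = v0:19,v1:0,v2:13,v3:inf,v4:inf,v5:inf,v6:inf,v7:inf,v8:9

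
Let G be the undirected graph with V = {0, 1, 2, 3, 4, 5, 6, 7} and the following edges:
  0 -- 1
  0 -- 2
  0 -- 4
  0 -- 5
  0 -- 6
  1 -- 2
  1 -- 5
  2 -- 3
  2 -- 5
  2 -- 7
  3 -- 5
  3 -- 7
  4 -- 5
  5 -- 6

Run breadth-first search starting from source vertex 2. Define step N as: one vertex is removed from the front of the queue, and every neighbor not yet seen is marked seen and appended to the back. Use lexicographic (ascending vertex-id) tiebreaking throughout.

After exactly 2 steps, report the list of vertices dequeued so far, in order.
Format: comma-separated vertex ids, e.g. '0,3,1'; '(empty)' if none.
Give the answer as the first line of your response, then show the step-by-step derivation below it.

2,0

step 1: dequeue 2; queue=[0,1,3,5,7]; order=2
step 2: dequeue 0; queue=[1,3,5,7,4,6]; order=2,0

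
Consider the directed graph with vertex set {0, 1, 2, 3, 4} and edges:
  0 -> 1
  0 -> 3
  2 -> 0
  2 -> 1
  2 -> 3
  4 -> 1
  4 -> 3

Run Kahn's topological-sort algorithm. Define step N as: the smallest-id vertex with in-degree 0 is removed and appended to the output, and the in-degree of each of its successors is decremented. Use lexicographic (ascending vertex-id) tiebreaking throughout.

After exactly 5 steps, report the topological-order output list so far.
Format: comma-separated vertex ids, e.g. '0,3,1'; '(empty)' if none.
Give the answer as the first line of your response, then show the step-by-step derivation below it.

2,0,4,1,3

step 1: output 2; order=[2]; indeg=(0,2,0,2,0)
step 2: output 0; order=[2,0]; indeg=(0,1,0,1,0)
step 3: output 4; order=[2,0,4]; indeg=(0,0,0,0,0)
step 4: output 1; order=[2,0,4,1]; indeg=(0,0,0,0,0)
step 5: output 3; order=[2,0,4,1,3]; indeg=(0,0,0,0,0)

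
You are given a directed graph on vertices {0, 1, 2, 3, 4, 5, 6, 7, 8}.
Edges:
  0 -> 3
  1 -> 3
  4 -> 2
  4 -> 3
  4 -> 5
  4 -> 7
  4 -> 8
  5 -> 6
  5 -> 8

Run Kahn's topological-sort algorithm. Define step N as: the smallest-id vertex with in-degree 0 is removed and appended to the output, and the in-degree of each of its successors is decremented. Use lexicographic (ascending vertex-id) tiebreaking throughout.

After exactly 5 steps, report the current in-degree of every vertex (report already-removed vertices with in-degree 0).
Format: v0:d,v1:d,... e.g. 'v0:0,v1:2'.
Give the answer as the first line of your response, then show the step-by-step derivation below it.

v0:0,v1:0,v2:0,v3:0,v4:0,v5:0,v6:1,v7:0,v8:1

step 1: output 0; order=[0]; indeg=(0,0,1,2,0,1,1,1,2)
step 2: output 1; order=[0,1]; indeg=(0,0,1,1,0,1,1,1,2)
step 3: output 4; order=[0,1,4]; indeg=(0,0,0,0,0,0,1,0,1)
step 4: output 2; order=[0,1,4,2]; indeg=(0,0,0,0,0,0,1,0,1)
step 5: output 3; order=[0,1,4,2,3]; indeg=(0,0,0,0,0,0,1,0,1)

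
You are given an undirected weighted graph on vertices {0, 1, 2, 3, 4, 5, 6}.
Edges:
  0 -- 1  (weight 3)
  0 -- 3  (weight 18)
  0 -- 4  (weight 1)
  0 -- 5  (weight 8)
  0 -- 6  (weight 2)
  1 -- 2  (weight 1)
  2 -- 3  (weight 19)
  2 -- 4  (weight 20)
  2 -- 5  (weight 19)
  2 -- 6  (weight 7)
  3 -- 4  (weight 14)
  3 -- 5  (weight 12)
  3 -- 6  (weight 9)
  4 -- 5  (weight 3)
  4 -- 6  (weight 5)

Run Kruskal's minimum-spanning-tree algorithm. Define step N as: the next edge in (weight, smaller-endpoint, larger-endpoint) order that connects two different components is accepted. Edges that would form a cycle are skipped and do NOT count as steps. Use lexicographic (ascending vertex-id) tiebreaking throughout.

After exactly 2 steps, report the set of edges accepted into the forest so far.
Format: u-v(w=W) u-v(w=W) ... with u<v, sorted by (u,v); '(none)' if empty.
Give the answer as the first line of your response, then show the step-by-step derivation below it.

0-4(w=1) 1-2(w=1)

step 1: add edge 0-4 (w=1); MST = {0-4(w=1)}
step 2: add edge 1-2 (w=1); MST = {0-4(w=1) 1-2(w=1)}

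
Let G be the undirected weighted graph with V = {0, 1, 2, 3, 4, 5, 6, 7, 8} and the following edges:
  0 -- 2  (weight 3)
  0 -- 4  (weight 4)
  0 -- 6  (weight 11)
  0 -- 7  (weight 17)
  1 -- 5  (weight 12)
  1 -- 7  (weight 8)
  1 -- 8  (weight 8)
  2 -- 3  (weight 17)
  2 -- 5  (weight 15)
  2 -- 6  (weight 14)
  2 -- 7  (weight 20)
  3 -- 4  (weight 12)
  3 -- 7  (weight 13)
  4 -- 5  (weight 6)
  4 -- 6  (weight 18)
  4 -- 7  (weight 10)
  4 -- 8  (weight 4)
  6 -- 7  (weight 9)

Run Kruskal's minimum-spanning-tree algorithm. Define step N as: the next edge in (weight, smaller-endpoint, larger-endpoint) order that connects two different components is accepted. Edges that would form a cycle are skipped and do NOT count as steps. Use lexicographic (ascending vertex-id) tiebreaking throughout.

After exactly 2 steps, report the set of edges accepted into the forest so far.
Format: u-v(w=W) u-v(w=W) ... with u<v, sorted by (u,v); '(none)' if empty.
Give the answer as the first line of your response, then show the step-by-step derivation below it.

0-2(w=3) 0-4(w=4)

step 1: add edge 0-2 (w=3); MST = {0-2(w=3)}
step 2: add edge 0-4 (w=4); MST = {0-2(w=3) 0-4(w=4)}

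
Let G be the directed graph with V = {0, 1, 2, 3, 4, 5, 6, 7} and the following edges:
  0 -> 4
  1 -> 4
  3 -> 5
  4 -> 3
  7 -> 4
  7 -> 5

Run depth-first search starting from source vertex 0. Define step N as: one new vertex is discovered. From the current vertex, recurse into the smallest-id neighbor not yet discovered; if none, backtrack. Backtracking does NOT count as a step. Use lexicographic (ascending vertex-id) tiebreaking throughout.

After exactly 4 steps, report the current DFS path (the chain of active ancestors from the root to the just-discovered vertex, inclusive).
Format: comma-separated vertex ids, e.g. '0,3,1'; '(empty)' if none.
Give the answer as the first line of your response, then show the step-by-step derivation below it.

0,4,3,5

step 1: discover 0; path=0; order=0
step 2: discover 4; path=0>4; order=0,4
step 3: discover 3; path=0>4>3; order=0,4,3
step 4: discover 5; path=0>4>3>5; order=0,4,3,5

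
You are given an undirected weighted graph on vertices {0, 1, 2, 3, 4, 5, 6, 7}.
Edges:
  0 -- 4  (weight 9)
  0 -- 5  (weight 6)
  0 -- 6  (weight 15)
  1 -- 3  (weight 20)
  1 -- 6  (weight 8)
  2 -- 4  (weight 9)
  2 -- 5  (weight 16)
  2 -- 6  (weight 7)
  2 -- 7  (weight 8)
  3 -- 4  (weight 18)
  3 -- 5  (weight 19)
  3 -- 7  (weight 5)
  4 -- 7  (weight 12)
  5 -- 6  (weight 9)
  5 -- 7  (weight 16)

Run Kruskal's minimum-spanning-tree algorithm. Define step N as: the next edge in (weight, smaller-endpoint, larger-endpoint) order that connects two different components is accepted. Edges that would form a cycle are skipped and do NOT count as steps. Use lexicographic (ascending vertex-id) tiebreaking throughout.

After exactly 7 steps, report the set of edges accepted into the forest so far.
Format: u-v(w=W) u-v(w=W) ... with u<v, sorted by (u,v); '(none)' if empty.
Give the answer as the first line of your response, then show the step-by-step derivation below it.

0-4(w=9) 0-5(w=6) 1-6(w=8) 2-4(w=9) 2-6(w=7) 2-7(w=8) 3-7(w=5)

step 1: add edge 3-7 (w=5); MST = {3-7(w=5)}
step 2: add edge 0-5 (w=6); MST = {0-5(w=6) 3-7(w=5)}
step 3: add edge 2-6 (w=7); MST = {0-5(w=6) 2-6(w=7) 3-7(w=5)}
step 4: add edge 1-6 (w=8); MST = {0-5(w=6) 1-6(w=8) 2-6(w=7) 3-7(w=5)}
step 5: add edge 2-7 (w=8); MST = {0-5(w=6) 1-6(w=8) 2-6(w=7) 2-7(w=8) 3-7(w=5)}
step 6: add edge 0-4 (w=9); MST = {0-4(w=9) 0-5(w=6) 1-6(w=8) 2-6(w=7) 2-7(w=8) 3-7(w=5)}
step 7: add edge 2-4 (w=9); MST = {0-4(w=9) 0-5(w=6) 1-6(w=8) 2-4(w=9) 2-6(w=7) 2-7(w=8) 3-7(w=5)}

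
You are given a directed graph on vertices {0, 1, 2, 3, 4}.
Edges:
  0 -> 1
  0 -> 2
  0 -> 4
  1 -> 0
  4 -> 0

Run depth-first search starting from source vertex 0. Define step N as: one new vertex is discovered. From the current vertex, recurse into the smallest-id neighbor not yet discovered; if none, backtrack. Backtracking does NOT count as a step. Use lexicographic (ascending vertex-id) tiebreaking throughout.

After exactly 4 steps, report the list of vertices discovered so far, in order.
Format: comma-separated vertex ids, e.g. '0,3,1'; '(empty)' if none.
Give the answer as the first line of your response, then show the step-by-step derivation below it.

0,1,2,4

step 1: discover 0; path=0; order=0
step 2: discover 1; path=0>1; order=0,1
step 3: discover 2; path=0>2; order=0,1,2
step 4: discover 4; path=0>4; order=0,1,2,4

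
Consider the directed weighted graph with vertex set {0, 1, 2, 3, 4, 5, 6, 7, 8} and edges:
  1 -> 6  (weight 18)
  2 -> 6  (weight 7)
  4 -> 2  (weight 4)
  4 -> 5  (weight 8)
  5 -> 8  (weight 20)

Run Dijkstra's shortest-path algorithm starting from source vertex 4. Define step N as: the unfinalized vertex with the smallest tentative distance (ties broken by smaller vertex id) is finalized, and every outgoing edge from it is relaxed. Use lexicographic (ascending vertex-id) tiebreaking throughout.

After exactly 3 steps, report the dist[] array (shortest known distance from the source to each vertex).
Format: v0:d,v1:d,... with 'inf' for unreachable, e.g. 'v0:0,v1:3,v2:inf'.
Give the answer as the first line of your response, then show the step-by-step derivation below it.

v0:inf,v1:inf,v2:4,v3:inf,v4:0,v5:8,v6:11,v7:inf,v8:28

step 1: dist = v0:inf,v1:inf,v2:4,v3:inf,v4:0,v5:8,v6:inf,v7:inf,v8:inf
step 2: dist = v0:inf,v1:inf,v2:4,v3:inf,v4:0,v5:8,v6:11,v7:inf,v8:inf
step 3: dist = v0:inf,v1:inf,v2:4,v3:inf,v4:0,v5:8,v6:11,v7:inf,v8:28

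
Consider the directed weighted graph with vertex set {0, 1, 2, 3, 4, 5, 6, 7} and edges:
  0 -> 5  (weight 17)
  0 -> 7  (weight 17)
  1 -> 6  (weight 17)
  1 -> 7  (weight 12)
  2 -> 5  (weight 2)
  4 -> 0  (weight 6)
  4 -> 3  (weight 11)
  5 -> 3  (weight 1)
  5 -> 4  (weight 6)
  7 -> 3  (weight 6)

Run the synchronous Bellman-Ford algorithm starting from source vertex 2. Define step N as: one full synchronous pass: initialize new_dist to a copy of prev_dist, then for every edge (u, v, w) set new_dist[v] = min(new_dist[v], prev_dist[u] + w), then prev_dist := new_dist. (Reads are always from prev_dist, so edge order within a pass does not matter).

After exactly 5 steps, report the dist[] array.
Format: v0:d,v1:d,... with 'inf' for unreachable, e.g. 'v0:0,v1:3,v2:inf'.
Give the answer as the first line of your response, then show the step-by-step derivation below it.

v0:14,v1:inf,v2:0,v3:3,v4:8,v5:2,v6:inf,v7:31

step 1: dist = v0:inf,v1:inf,v2:0,v3:inf,v4:inf,v5:2,v6:inf,v7:inf
step 2: dist = v0:inf,v1:inf,v2:0,v3:3,v4:8,v5:2,v6:inf,v7:inf
step 3: dist = v0:14,v1:inf,v2:0,v3:3,v4:8,v5:2,v6:inf,v7:inf
step 4: dist = v0:14,v1:inf,v2:0,v3:3,v4:8,v5:2,v6:inf,v7:31
step 5: dist = v0:14,v1:inf,v2:0,v3:3,v4:8,v5:2,v6:inf,v7:31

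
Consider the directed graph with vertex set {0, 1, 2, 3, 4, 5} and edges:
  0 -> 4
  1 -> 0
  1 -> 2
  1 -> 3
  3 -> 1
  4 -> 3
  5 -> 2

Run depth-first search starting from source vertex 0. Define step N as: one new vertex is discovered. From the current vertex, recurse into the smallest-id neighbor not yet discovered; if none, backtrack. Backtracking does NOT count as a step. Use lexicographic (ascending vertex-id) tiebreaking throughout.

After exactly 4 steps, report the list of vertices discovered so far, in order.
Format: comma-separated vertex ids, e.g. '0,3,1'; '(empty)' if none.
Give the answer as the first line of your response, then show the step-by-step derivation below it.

0,4,3,1

step 1: discover 0; path=0; order=0
step 2: discover 4; path=0>4; order=0,4
step 3: discover 3; path=0>4>3; order=0,4,3
step 4: discover 1; path=0>4>3>1; order=0,4,3,1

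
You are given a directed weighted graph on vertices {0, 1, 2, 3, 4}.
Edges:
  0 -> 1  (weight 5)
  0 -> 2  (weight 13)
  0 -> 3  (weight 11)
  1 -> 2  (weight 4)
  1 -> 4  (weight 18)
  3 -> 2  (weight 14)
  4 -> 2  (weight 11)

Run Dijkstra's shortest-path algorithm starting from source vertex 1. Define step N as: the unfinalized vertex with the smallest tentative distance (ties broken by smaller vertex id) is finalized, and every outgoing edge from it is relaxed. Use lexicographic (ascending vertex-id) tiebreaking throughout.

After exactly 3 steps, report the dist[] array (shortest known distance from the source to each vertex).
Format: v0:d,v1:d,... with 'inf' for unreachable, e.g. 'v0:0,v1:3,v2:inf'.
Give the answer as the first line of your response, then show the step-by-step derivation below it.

v0:inf,v1:0,v2:4,v3:inf,v4:18

step 1: dist = v0:inf,v1:0,v2:4,v3:inf,v4:18
step 2: dist = v0:inf,v1:0,v2:4,v3:inf,v4:18
step 3: dist = v0:inf,v1:0,v2:4,v3:inf,v4:18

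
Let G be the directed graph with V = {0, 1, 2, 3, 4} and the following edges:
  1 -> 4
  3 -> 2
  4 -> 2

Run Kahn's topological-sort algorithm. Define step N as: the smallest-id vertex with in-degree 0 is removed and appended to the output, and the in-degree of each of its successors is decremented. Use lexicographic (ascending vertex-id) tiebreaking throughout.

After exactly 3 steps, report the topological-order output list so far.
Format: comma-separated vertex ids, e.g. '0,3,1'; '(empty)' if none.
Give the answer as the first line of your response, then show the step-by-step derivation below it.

0,1,3

step 1: output 0; order=[0]; indeg=(0,0,2,0,1)
step 2: output 1; order=[0,1]; indeg=(0,0,2,0,0)
step 3: output 3; order=[0,1,3]; indeg=(0,0,1,0,0)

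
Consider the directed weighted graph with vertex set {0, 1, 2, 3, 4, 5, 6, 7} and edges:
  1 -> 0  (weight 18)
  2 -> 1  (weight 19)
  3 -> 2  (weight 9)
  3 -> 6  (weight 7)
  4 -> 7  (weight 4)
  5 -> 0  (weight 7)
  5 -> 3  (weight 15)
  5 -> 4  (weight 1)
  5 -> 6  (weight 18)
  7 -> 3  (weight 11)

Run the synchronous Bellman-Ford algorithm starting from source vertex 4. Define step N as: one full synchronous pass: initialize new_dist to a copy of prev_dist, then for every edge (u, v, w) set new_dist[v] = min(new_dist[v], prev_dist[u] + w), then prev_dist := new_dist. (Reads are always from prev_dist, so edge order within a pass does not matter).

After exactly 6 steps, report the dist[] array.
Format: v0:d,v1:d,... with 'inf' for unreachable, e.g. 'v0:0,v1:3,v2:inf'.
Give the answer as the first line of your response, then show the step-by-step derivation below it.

v0:61,v1:43,v2:24,v3:15,v4:0,v5:inf,v6:22,v7:4

step 1: dist = v0:inf,v1:inf,v2:inf,v3:inf,v4:0,v5:inf,v6:inf,v7:4
step 2: dist = v0:inf,v1:inf,v2:inf,v3:15,v4:0,v5:inf,v6:inf,v7:4
step 3: dist = v0:inf,v1:inf,v2:24,v3:15,v4:0,v5:inf,v6:22,v7:4
step 4: dist = v0:inf,v1:43,v2:24,v3:15,v4:0,v5:inf,v6:22,v7:4
step 5: dist = v0:61,v1:43,v2:24,v3:15,v4:0,v5:inf,v6:22,v7:4
step 6: dist = v0:61,v1:43,v2:24,v3:15,v4:0,v5:inf,v6:22,v7:4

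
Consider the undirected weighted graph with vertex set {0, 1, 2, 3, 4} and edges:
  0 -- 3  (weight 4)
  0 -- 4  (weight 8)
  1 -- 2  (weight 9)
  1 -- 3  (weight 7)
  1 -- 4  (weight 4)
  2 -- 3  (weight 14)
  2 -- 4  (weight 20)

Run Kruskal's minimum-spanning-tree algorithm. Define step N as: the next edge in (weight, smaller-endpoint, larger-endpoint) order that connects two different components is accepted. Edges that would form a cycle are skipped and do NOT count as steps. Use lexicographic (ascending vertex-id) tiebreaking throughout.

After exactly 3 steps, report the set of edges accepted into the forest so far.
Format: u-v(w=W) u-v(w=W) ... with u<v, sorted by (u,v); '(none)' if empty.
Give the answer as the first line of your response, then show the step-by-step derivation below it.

0-3(w=4) 1-3(w=7) 1-4(w=4)

step 1: add edge 0-3 (w=4); MST = {0-3(w=4)}
step 2: add edge 1-4 (w=4); MST = {0-3(w=4) 1-4(w=4)}
step 3: add edge 1-3 (w=7); MST = {0-3(w=4) 1-3(w=7) 1-4(w=4)}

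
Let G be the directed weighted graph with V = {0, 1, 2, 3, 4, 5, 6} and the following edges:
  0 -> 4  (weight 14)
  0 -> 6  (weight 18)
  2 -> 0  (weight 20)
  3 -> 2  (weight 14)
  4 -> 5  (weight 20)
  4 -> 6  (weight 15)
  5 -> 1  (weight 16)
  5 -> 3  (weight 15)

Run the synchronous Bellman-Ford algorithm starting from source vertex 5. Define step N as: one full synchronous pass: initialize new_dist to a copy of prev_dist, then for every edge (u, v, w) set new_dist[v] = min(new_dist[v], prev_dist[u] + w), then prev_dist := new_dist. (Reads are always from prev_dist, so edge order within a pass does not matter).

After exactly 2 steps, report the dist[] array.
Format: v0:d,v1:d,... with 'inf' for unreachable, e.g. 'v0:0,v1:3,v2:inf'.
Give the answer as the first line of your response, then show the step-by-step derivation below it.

v0:inf,v1:16,v2:29,v3:15,v4:inf,v5:0,v6:inf

step 1: dist = v0:inf,v1:16,v2:inf,v3:15,v4:inf,v5:0,v6:inf
step 2: dist = v0:inf,v1:16,v2:29,v3:15,v4:inf,v5:0,v6:inf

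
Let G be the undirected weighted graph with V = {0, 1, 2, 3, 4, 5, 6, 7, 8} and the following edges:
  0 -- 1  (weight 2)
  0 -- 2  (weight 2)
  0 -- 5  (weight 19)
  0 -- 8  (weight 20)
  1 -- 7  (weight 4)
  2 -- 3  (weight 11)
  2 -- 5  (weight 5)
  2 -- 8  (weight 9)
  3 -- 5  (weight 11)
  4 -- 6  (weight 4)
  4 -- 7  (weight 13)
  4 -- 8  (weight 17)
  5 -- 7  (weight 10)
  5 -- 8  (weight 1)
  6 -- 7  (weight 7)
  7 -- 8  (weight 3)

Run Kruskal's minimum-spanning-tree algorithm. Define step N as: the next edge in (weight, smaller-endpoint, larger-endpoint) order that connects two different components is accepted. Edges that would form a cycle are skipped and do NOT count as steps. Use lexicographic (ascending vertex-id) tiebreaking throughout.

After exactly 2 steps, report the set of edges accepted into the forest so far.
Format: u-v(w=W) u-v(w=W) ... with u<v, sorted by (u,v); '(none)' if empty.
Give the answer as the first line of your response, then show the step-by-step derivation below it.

0-1(w=2) 5-8(w=1)

step 1: add edge 5-8 (w=1); MST = {5-8(w=1)}
step 2: add edge 0-1 (w=2); MST = {0-1(w=2) 5-8(w=1)}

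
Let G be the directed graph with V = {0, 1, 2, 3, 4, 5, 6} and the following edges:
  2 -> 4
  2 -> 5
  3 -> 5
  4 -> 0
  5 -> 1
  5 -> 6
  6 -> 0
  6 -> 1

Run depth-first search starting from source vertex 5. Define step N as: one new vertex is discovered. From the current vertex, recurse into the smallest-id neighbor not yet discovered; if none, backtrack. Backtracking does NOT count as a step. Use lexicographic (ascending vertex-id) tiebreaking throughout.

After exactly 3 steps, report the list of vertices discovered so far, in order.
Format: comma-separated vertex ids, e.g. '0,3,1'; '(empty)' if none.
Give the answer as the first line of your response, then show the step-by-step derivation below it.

5,1,6

step 1: discover 5; path=5; order=5
step 2: discover 1; path=5>1; order=5,1
step 3: discover 6; path=5>6; order=5,1,6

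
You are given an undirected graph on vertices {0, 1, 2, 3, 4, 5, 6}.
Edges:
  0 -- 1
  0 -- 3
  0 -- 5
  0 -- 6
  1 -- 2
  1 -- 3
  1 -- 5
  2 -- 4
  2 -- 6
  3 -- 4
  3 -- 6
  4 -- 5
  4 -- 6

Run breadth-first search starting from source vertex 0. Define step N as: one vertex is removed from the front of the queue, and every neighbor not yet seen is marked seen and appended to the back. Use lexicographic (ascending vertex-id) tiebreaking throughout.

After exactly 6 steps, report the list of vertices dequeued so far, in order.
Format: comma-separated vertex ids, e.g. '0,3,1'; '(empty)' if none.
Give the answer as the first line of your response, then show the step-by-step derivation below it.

0,1,3,5,6,2

step 1: dequeue 0; queue=[1,3,5,6]; order=0
step 2: dequeue 1; queue=[3,5,6,2]; order=0,1
step 3: dequeue 3; queue=[5,6,2,4]; order=0,1,3
step 4: dequeue 5; queue=[6,2,4]; order=0,1,3,5
step 5: dequeue 6; queue=[2,4]; order=0,1,3,5,6
step 6: dequeue 2; queue=[4]; order=0,1,3,5,6,2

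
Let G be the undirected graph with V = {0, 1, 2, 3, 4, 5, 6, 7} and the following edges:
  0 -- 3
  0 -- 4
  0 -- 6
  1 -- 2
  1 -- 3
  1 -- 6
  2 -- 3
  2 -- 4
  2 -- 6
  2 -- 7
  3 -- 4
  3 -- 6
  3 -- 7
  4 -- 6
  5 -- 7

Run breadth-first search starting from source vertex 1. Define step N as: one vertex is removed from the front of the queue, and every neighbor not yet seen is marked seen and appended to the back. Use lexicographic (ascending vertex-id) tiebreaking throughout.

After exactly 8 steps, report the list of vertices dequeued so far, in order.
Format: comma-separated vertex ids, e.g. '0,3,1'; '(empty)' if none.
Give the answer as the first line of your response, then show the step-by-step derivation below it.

1,2,3,6,4,7,0,5

step 1: dequeue 1; queue=[2,3,6]; order=1
step 2: dequeue 2; queue=[3,6,4,7]; order=1,2
step 3: dequeue 3; queue=[6,4,7,0]; order=1,2,3
step 4: dequeue 6; queue=[4,7,0]; order=1,2,3,6
step 5: dequeue 4; queue=[7,0]; order=1,2,3,6,4
step 6: dequeue 7; queue=[0,5]; order=1,2,3,6,4,7
step 7: dequeue 0; queue=[5]; order=1,2,3,6,4,7,0
step 8: dequeue 5; queue=[(empty)]; order=1,2,3,6,4,7,0,5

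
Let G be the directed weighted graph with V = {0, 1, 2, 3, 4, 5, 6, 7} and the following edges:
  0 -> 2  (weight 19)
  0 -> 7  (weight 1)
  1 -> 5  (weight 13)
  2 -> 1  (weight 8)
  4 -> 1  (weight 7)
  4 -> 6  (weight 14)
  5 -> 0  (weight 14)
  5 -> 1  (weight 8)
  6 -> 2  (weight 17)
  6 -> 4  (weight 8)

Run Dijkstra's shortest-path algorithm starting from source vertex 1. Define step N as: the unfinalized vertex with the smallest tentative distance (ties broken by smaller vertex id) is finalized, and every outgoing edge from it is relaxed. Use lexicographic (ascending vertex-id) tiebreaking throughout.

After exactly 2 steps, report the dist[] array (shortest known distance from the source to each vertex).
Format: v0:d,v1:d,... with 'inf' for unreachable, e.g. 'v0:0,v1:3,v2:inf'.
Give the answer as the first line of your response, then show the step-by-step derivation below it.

v0:27,v1:0,v2:inf,v3:inf,v4:inf,v5:13,v6:inf,v7:inf

step 1: dist = v0:inf,v1:0,v2:inf,v3:inf,v4:inf,v5:13,v6:inf,v7:inf
step 2: dist = v0:27,v1:0,v2:inf,v3:inf,v4:inf,v5:13,v6:inf,v7:inf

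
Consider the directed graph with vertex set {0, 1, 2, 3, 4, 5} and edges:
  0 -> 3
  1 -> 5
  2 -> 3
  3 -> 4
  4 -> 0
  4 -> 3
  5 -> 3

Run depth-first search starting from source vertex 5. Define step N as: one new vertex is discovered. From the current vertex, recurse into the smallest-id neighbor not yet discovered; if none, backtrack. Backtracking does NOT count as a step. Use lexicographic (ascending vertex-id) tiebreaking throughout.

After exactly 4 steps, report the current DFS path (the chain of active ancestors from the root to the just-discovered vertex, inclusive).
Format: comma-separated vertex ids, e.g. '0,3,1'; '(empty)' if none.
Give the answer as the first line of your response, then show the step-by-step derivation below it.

5,3,4,0

step 1: discover 5; path=5; order=5
step 2: discover 3; path=5>3; order=5,3
step 3: discover 4; path=5>3>4; order=5,3,4
step 4: discover 0; path=5>3>4>0; order=5,3,4,0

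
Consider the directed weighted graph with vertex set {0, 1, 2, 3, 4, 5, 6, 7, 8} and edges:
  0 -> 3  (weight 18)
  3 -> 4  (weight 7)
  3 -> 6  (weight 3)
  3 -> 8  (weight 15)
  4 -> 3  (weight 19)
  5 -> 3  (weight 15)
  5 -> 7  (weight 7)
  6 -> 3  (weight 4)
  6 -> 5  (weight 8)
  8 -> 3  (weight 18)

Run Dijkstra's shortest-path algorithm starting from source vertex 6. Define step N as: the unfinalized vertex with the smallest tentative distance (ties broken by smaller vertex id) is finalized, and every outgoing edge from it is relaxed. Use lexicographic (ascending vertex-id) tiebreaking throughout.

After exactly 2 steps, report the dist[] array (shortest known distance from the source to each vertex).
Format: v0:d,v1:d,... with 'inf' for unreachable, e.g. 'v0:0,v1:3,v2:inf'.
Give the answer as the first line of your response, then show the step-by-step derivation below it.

v0:inf,v1:inf,v2:inf,v3:4,v4:11,v5:8,v6:0,v7:inf,v8:19

step 1: dist = v0:inf,v1:inf,v2:inf,v3:4,v4:inf,v5:8,v6:0,v7:inf,v8:inf
step 2: dist = v0:inf,v1:inf,v2:inf,v3:4,v4:11,v5:8,v6:0,v7:inf,v8:19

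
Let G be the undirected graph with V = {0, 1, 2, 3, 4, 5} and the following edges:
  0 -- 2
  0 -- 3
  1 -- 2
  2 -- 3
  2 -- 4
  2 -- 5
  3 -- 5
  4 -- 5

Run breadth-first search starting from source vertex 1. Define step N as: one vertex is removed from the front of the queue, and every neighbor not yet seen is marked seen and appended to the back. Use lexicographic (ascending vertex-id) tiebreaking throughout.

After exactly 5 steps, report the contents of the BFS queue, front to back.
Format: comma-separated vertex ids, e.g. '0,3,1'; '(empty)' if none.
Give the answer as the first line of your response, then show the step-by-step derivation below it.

5

step 1: dequeue 1; queue=[2]; order=1
step 2: dequeue 2; queue=[0,3,4,5]; order=1,2
step 3: dequeue 0; queue=[3,4,5]; order=1,2,0
step 4: dequeue 3; queue=[4,5]; order=1,2,0,3
step 5: dequeue 4; queue=[5]; order=1,2,0,3,4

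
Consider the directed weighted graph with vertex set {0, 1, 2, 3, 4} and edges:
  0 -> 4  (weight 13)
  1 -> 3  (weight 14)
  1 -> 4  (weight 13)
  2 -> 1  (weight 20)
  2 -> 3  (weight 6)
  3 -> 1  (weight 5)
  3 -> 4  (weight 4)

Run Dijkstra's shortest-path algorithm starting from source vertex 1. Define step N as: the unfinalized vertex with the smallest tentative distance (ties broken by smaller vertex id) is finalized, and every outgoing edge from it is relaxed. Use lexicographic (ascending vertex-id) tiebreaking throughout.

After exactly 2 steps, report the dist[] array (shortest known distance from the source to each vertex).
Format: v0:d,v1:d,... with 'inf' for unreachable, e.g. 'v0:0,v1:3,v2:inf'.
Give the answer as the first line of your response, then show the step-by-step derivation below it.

v0:inf,v1:0,v2:inf,v3:14,v4:13

step 1: dist = v0:inf,v1:0,v2:inf,v3:14,v4:13
step 2: dist = v0:inf,v1:0,v2:inf,v3:14,v4:13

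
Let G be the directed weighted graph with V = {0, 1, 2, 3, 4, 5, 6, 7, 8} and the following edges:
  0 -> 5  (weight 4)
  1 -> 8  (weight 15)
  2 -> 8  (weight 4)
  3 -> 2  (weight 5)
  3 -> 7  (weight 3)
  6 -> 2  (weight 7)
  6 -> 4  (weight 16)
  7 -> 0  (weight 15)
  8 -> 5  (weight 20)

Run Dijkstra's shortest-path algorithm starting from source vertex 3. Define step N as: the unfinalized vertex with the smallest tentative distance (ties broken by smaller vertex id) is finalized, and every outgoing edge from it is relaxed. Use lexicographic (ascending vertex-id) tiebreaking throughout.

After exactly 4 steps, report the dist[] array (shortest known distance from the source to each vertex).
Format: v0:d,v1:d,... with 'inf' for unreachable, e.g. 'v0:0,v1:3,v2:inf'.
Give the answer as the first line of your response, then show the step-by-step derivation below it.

v0:18,v1:inf,v2:5,v3:0,v4:inf,v5:29,v6:inf,v7:3,v8:9

step 1: dist = v0:inf,v1:inf,v2:5,v3:0,v4:inf,v5:inf,v6:inf,v7:3,v8:inf
step 2: dist = v0:18,v1:inf,v2:5,v3:0,v4:inf,v5:inf,v6:inf,v7:3,v8:inf
step 3: dist = v0:18,v1:inf,v2:5,v3:0,v4:inf,v5:inf,v6:inf,v7:3,v8:9
step 4: dist = v0:18,v1:inf,v2:5,v3:0,v4:inf,v5:29,v6:inf,v7:3,v8:9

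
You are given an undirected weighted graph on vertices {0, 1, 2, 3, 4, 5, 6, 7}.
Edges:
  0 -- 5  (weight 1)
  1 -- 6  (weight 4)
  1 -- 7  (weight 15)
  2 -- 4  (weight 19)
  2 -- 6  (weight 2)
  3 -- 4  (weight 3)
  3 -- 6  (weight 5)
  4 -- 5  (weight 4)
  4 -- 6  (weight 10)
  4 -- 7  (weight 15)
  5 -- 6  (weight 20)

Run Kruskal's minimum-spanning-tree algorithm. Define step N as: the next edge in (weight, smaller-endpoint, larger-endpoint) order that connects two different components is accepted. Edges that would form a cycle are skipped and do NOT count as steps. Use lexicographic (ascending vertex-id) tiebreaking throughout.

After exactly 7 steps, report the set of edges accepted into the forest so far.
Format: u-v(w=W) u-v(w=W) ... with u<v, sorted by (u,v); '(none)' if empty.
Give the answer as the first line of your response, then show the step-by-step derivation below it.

0-5(w=1) 1-6(w=4) 1-7(w=15) 2-6(w=2) 3-4(w=3) 3-6(w=5) 4-5(w=4)

step 1: add edge 0-5 (w=1); MST = {0-5(w=1)}
step 2: add edge 2-6 (w=2); MST = {0-5(w=1) 2-6(w=2)}
step 3: add edge 3-4 (w=3); MST = {0-5(w=1) 2-6(w=2) 3-4(w=3)}
step 4: add edge 1-6 (w=4); MST = {0-5(w=1) 1-6(w=4) 2-6(w=2) 3-4(w=3)}
step 5: add edge 4-5 (w=4); MST = {0-5(w=1) 1-6(w=4) 2-6(w=2) 3-4(w=3) 4-5(w=4)}
step 6: add edge 3-6 (w=5); MST = {0-5(w=1) 1-6(w=4) 2-6(w=2) 3-4(w=3) 3-6(w=5) 4-5(w=4)}
step 7: add edge 1-7 (w=15); MST = {0-5(w=1) 1-6(w=4) 1-7(w=15) 2-6(w=2) 3-4(w=3) 3-6(w=5) 4-5(w=4)}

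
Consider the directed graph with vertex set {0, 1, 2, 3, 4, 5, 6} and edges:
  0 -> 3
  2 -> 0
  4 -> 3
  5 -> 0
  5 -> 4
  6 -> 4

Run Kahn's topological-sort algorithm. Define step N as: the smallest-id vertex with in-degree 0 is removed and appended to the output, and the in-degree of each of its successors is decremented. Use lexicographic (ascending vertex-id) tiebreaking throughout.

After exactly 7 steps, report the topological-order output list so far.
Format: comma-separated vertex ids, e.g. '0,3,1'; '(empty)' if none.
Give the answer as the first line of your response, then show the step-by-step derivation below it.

1,2,5,0,6,4,3

step 1: output 1; order=[1]; indeg=(2,0,0,2,2,0,0)
step 2: output 2; order=[1,2]; indeg=(1,0,0,2,2,0,0)
step 3: output 5; order=[1,2,5]; indeg=(0,0,0,2,1,0,0)
step 4: output 0; order=[1,2,5,0]; indeg=(0,0,0,1,1,0,0)
step 5: output 6; order=[1,2,5,0,6]; indeg=(0,0,0,1,0,0,0)
step 6: output 4; order=[1,2,5,0,6,4]; indeg=(0,0,0,0,0,0,0)
step 7: output 3; order=[1,2,5,0,6,4,3]; indeg=(0,0,0,0,0,0,0)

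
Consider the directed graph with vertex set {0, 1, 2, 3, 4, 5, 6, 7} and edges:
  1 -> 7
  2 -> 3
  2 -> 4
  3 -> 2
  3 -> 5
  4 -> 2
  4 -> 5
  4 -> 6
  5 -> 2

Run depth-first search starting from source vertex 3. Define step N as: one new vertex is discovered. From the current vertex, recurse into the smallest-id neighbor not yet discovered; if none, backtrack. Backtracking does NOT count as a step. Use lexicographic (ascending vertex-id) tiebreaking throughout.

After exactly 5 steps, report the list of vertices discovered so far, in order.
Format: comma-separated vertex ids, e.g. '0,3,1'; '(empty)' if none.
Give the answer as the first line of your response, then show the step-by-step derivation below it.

3,2,4,5,6

step 1: discover 3; path=3; order=3
step 2: discover 2; path=3>2; order=3,2
step 3: discover 4; path=3>2>4; order=3,2,4
step 4: discover 5; path=3>2>4>5; order=3,2,4,5
step 5: discover 6; path=3>2>4>6; order=3,2,4,5,6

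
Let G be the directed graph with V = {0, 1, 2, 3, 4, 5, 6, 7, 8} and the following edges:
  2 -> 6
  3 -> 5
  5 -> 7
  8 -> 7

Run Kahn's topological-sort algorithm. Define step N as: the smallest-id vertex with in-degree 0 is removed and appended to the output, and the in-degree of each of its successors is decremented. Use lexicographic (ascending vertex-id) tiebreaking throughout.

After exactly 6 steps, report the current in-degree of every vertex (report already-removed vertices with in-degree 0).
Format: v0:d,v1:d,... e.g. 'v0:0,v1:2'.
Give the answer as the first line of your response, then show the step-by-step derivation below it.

v0:0,v1:0,v2:0,v3:0,v4:0,v5:0,v6:0,v7:1,v8:0

step 1: output 0; order=[0]; indeg=(0,0,0,0,0,1,1,2,0)
step 2: output 1; order=[0,1]; indeg=(0,0,0,0,0,1,1,2,0)
step 3: output 2; order=[0,1,2]; indeg=(0,0,0,0,0,1,0,2,0)
step 4: output 3; order=[0,1,2,3]; indeg=(0,0,0,0,0,0,0,2,0)
step 5: output 4; order=[0,1,2,3,4]; indeg=(0,0,0,0,0,0,0,2,0)
step 6: output 5; order=[0,1,2,3,4,5]; indeg=(0,0,0,0,0,0,0,1,0)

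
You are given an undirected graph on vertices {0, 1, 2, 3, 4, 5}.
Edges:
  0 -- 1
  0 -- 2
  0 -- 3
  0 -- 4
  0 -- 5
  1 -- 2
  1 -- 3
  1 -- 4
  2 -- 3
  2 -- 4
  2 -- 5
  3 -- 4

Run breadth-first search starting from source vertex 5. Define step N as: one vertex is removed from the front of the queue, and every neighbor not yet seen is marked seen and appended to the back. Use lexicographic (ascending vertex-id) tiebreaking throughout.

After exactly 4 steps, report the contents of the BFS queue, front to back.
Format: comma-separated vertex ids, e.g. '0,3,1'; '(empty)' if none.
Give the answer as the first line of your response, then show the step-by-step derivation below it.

3,4

step 1: dequeue 5; queue=[0,2]; order=5
step 2: dequeue 0; queue=[2,1,3,4]; order=5,0
step 3: dequeue 2; queue=[1,3,4]; order=5,0,2
step 4: dequeue 1; queue=[3,4]; order=5,0,2,1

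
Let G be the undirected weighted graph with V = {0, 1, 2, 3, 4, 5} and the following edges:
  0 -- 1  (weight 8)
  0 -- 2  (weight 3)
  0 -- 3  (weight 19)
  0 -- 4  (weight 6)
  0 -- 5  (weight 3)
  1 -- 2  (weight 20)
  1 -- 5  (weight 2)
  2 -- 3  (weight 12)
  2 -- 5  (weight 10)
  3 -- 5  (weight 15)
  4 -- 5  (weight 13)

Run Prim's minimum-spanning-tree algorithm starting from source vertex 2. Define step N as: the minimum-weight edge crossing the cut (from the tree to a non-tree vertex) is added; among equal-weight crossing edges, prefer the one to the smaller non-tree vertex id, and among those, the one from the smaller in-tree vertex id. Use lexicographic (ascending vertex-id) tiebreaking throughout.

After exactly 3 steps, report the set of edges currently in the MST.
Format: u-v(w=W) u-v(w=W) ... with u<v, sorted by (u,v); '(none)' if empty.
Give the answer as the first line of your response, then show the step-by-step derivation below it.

0-2(w=3) 0-5(w=3) 1-5(w=2)

step 1: add edge 0-2 (w=3); MST = {0-2(w=3)}
step 2: add edge 0-5 (w=3); MST = {0-2(w=3) 0-5(w=3)}
step 3: add edge 1-5 (w=2); MST = {0-2(w=3) 0-5(w=3) 1-5(w=2)}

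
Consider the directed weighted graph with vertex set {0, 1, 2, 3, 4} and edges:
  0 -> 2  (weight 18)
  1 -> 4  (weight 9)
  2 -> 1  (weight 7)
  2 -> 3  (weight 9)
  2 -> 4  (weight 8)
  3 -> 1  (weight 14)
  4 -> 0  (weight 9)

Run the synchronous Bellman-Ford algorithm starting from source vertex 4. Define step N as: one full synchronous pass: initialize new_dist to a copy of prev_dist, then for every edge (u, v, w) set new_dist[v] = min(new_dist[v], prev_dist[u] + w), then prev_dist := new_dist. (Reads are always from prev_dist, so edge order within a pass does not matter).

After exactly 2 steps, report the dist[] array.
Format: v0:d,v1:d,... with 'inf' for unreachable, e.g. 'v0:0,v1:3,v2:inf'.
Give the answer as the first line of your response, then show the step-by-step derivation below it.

v0:9,v1:inf,v2:27,v3:inf,v4:0

step 1: dist = v0:9,v1:inf,v2:inf,v3:inf,v4:0
step 2: dist = v0:9,v1:inf,v2:27,v3:inf,v4:0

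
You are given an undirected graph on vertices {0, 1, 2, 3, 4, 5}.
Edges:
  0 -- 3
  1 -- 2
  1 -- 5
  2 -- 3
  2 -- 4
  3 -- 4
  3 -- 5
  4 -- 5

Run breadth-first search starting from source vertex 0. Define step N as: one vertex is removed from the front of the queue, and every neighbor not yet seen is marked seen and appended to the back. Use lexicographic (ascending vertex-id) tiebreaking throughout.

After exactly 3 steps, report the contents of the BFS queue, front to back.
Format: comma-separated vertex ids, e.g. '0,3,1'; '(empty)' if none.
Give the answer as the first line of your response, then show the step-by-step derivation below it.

4,5,1

step 1: dequeue 0; queue=[3]; order=0
step 2: dequeue 3; queue=[2,4,5]; order=0,3
step 3: dequeue 2; queue=[4,5,1]; order=0,3,2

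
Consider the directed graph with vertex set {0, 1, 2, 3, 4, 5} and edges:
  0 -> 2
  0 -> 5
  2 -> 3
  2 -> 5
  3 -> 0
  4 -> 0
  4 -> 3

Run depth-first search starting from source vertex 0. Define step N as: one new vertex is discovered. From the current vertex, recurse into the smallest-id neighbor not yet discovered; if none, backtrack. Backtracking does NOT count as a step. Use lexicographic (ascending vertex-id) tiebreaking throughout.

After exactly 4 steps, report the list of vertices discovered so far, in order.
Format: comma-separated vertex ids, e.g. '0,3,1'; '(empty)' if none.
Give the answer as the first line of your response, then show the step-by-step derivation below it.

0,2,3,5

step 1: discover 0; path=0; order=0
step 2: discover 2; path=0>2; order=0,2
step 3: discover 3; path=0>2>3; order=0,2,3
step 4: discover 5; path=0>2>5; order=0,2,3,5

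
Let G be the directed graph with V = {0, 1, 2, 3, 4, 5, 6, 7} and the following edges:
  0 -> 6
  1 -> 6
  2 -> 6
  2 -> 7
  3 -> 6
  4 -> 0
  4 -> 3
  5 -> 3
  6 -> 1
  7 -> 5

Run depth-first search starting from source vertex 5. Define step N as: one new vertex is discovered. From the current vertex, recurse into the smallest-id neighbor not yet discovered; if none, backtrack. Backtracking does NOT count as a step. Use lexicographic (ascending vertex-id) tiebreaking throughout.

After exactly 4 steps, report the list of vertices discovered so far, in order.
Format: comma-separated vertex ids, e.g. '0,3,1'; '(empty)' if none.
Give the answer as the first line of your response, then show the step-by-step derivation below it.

5,3,6,1

step 1: discover 5; path=5; order=5
step 2: discover 3; path=5>3; order=5,3
step 3: discover 6; path=5>3>6; order=5,3,6
step 4: discover 1; path=5>3>6>1; order=5,3,6,1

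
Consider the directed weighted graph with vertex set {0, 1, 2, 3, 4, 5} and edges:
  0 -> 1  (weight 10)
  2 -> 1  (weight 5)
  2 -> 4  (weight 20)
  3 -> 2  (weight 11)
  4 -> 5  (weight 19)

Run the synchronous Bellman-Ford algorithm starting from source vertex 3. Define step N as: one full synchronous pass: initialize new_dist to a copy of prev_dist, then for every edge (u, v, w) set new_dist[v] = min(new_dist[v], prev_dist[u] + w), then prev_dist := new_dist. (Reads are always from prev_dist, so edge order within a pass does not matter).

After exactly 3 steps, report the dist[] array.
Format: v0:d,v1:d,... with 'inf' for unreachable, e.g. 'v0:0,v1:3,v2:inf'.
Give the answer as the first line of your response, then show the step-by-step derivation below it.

v0:inf,v1:16,v2:11,v3:0,v4:31,v5:50

step 1: dist = v0:inf,v1:inf,v2:11,v3:0,v4:inf,v5:inf
step 2: dist = v0:inf,v1:16,v2:11,v3:0,v4:31,v5:inf
step 3: dist = v0:inf,v1:16,v2:11,v3:0,v4:31,v5:50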